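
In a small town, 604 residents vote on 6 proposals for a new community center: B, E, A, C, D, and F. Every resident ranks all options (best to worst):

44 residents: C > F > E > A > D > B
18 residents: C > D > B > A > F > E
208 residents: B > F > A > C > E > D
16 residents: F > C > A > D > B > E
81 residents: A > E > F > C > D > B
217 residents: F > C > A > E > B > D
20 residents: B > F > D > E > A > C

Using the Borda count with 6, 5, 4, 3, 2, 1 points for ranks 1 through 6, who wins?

F

B: 44·1 + 18·4 + 208·6 + 16·2 + 81·1 + 217·2 + 20·6 = 2031
E: 44·4 + 18·1 + 208·2 + 16·1 + 81·5 + 217·3 + 20·3 = 1742
A: 44·3 + 18·3 + 208·4 + 16·4 + 81·6 + 217·4 + 20·2 = 2476
C: 44·6 + 18·6 + 208·3 + 16·5 + 81·3 + 217·5 + 20·1 = 2424
D: 44·2 + 18·5 + 208·1 + 16·3 + 81·2 + 217·1 + 20·4 = 893
F: 44·5 + 18·2 + 208·5 + 16·6 + 81·4 + 217·6 + 20·5 = 3118
F has the highest Borda score (3118).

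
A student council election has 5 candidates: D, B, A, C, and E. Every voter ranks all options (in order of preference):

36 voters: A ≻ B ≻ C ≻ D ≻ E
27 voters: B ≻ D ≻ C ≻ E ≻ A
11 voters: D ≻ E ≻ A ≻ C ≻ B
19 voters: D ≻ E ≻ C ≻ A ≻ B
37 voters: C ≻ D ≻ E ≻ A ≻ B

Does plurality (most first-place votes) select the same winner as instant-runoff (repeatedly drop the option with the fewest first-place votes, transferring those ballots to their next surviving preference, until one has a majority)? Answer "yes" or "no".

Plurality — first-place votes: D 30, B 27, A 36, C 37, E 0. Winner: C.
Instant-runoff — R1 D 30, B 27, A 36, C 37, E 0 (E out); R2 D 30, B 27, A 36, C 37 (B out); R3 D 57, A 36, C 37 (A out); R4 D 57, C 73 (C winner). Winner: C.
The two methods agree.

yes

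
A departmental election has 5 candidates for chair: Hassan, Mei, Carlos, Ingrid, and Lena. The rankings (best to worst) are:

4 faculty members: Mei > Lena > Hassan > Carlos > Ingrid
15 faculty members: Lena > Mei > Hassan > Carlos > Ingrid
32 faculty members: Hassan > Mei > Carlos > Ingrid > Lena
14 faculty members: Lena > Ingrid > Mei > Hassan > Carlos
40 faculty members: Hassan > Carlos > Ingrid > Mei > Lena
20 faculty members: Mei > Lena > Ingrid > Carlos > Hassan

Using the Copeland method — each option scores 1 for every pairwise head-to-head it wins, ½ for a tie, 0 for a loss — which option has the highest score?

Hassan

Hassan: beats Mei, Carlos, Ingrid, and Lena → score 4.
Mei: beats Carlos, Ingrid, and Lena; loses to Hassan → score 3.
Carlos: beats Ingrid and Lena; loses to Hassan and Mei → score 2.
Ingrid: beats Lena; loses to Hassan, Mei, and Carlos → score 1.
Lena: loses to Hassan, Mei, Carlos, and Ingrid → score 0.
Hassan has the best pairwise record.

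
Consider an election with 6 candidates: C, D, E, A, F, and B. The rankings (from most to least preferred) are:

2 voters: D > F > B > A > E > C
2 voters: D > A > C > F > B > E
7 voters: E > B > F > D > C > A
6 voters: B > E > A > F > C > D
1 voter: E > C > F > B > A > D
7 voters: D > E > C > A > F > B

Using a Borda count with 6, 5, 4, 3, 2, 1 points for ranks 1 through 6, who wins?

C: 2·1 + 2·4 + 7·2 + 6·2 + 1·5 + 7·4 = 69
D: 2·6 + 2·6 + 7·3 + 6·1 + 1·1 + 7·6 = 94
E: 2·2 + 2·1 + 7·6 + 6·5 + 1·6 + 7·5 = 119
A: 2·3 + 2·5 + 7·1 + 6·4 + 1·2 + 7·3 = 70
F: 2·5 + 2·3 + 7·4 + 6·3 + 1·4 + 7·2 = 80
B: 2·4 + 2·2 + 7·5 + 6·6 + 1·3 + 7·1 = 93
E has the highest Borda score (119).

E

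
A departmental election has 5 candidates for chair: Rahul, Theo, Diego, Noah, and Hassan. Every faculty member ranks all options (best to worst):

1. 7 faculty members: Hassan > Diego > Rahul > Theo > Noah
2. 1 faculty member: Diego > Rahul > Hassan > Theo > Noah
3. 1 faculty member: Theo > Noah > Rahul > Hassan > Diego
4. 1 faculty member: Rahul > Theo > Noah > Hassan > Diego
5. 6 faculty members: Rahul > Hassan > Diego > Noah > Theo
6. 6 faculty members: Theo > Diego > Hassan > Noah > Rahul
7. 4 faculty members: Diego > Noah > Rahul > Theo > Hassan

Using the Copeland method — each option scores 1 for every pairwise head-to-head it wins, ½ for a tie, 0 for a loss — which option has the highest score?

Hassan

Rahul: beats Theo and Noah; ties Hassan; loses to Diego → score 2.5.
Theo: beats Noah; loses to Rahul, Diego, and Hassan → score 1.
Diego: beats Rahul, Theo, and Noah; loses to Hassan → score 3.
Noah: loses to Rahul, Theo, Diego, and Hassan → score 0.
Hassan: beats Theo, Diego, and Noah; ties Rahul → score 3.5.
Hassan has the best pairwise record.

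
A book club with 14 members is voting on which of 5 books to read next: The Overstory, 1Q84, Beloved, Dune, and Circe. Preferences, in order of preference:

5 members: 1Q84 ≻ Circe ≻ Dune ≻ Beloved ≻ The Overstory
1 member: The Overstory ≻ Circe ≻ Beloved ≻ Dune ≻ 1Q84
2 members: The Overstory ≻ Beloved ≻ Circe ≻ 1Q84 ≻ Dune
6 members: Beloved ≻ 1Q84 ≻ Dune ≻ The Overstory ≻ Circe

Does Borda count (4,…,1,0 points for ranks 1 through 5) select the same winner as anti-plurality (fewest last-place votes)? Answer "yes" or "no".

Borda — scores: The Overstory 18, 1Q84 40, Beloved 37, Dune 23, Circe 22. Winner: 1Q84.
Anti-plurality — last-place votes: The Overstory 5, 1Q84 1, Beloved 0, Dune 2, Circe 6. Winner: Beloved.
The two methods disagree.

no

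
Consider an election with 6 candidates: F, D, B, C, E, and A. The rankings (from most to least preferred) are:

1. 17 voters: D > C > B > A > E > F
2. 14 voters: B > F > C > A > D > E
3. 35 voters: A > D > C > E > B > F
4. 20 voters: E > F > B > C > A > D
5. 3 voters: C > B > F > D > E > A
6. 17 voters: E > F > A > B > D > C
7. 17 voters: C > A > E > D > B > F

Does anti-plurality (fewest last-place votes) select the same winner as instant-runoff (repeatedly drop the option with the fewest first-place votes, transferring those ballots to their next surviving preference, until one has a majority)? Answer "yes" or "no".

no

Anti-plurality — last-place votes: F 69, D 20, B 0, C 17, E 14, A 3. Winner: B.
Instant-runoff — R1 F 0, D 17, B 14, C 20, E 37, A 35 (F out); R2 D 17, B 14, C 20, E 37, A 35 (B out); R3 D 17, C 34, E 37, A 35 (D out); R4 C 51, E 37, A 35 (A out); R5 C 86, E 37 (C winner). Winner: C.
The two methods disagree.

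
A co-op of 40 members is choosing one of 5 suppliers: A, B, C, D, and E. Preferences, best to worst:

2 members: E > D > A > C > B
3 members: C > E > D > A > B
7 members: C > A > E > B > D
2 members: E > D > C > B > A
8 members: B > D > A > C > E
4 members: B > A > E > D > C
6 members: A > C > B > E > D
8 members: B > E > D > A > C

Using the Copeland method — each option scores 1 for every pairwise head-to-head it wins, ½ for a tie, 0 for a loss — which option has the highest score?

B

A: beats C and E; loses to B and D → score 2.
B: beats A, D, and E; ties C → score 3.5.
C: beats E; ties B; loses to A and D → score 1.5.
D: beats A and C; loses to B and E → score 2.
E: beats D; loses to A, B, and C → score 1.
B has the best pairwise record.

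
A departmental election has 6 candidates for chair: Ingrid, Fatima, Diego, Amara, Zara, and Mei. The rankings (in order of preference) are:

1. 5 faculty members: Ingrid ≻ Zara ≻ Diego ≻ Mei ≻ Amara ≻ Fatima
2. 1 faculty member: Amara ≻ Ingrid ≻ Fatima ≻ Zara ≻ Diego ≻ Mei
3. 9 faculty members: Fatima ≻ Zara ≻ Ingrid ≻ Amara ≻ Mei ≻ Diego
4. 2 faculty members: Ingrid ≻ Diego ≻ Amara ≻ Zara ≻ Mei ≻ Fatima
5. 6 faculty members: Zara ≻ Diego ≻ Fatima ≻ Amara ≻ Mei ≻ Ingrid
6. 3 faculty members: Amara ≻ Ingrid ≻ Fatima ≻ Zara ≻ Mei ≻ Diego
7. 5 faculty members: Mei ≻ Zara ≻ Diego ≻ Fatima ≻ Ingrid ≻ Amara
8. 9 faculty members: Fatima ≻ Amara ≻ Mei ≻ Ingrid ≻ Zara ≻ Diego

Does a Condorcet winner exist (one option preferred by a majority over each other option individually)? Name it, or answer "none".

Fatima

Fatima vs Ingrid: 29–11 for Fatima.
Fatima vs Diego: 22–18 for Fatima.
Fatima vs Amara: 29–11 for Fatima.
Fatima vs Zara: 22–18 for Fatima.
Fatima vs Mei: 28–12 for Fatima.
Fatima beats every other option head-to-head.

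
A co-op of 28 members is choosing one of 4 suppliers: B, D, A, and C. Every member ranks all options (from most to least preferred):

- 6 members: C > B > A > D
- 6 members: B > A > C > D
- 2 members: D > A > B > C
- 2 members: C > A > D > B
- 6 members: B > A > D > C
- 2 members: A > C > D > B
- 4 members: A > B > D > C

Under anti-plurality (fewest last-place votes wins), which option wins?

Last-place votes: B 4, D 12, A 0, C 12.
A is ranked last by the fewest voters, so A wins.

A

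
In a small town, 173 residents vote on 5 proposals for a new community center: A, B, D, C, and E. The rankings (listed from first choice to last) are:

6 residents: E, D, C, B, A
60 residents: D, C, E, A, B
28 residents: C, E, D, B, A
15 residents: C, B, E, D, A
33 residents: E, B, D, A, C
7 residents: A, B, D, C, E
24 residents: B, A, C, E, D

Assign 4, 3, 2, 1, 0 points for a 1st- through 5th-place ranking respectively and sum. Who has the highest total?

A: 6·0 + 60·1 + 28·0 + 15·0 + 33·1 + 7·4 + 24·3 = 193
B: 6·1 + 60·0 + 28·1 + 15·3 + 33·3 + 7·3 + 24·4 = 295
D: 6·3 + 60·4 + 28·2 + 15·1 + 33·2 + 7·2 + 24·0 = 409
C: 6·2 + 60·3 + 28·4 + 15·4 + 33·0 + 7·1 + 24·2 = 419
E: 6·4 + 60·2 + 28·3 + 15·2 + 33·4 + 7·0 + 24·1 = 414
C has the highest Borda score (419).

C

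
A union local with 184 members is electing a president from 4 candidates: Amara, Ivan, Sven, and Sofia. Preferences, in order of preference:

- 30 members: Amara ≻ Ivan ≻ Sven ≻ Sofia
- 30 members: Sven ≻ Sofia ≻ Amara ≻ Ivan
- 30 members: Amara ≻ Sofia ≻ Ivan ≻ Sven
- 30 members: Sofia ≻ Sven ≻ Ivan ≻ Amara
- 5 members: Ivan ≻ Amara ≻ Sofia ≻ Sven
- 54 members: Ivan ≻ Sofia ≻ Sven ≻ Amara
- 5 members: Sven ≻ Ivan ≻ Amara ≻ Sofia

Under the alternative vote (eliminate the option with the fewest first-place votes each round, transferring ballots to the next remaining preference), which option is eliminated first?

Sofia

Round 1: Amara 60, Ivan 59, Sven 35, Sofia 30. Eliminate Sofia.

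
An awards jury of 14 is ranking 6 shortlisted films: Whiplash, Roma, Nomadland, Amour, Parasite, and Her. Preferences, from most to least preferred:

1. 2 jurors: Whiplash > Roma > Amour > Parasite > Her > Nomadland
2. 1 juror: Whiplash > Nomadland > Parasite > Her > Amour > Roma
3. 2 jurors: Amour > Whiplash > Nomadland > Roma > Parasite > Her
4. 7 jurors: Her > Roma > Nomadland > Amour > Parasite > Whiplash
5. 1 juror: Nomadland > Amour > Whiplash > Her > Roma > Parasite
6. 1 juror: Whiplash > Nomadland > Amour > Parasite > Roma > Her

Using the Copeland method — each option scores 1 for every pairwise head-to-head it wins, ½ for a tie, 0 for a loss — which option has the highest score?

Whiplash: ties Roma, Parasite, and Her; loses to Nomadland and Amour → score 1.5.
Roma: beats Nomadland, Amour, and Parasite; ties Whiplash; loses to Her → score 3.5.
Nomadland: beats Whiplash, Amour, and Parasite; loses to Roma and Her → score 3.
Amour: beats Whiplash and Parasite; loses to Roma, Nomadland, and Her → score 2.
Parasite: ties Whiplash; loses to Roma, Nomadland, Amour, and Her → score 0.5.
Her: beats Roma, Nomadland, Amour, and Parasite; ties Whiplash → score 4.5.
Her has the best pairwise record.

Her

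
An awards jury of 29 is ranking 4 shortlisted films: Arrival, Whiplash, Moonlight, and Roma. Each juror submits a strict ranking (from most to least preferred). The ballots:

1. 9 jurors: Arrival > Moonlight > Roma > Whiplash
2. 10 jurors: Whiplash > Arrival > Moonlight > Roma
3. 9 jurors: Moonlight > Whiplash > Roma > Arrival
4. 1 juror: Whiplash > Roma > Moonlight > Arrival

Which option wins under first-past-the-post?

Whiplash

First-place votes: Arrival 9, Whiplash 11, Moonlight 9, Roma 0.
Whiplash has the most first-place votes.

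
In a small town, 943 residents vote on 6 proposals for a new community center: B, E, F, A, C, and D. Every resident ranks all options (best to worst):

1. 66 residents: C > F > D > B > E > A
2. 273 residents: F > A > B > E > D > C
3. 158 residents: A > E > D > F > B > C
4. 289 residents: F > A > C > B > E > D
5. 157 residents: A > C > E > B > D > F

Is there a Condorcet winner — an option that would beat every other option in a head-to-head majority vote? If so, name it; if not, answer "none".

F

F vs B: 786–157 for F.
F vs E: 628–315 for F.
F vs A: 628–315 for F.
F vs C: 720–223 for F.
F vs D: 628–315 for F.
F beats every other option head-to-head.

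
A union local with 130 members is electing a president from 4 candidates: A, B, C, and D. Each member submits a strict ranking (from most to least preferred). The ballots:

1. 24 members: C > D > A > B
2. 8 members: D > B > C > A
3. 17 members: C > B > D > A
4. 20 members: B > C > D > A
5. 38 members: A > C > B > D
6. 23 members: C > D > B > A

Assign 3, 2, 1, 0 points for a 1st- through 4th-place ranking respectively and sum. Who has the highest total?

A: 24·1 + 8·0 + 17·0 + 20·0 + 38·3 + 23·0 = 138
B: 24·0 + 8·2 + 17·2 + 20·3 + 38·1 + 23·1 = 171
C: 24·3 + 8·1 + 17·3 + 20·2 + 38·2 + 23·3 = 316
D: 24·2 + 8·3 + 17·1 + 20·1 + 38·0 + 23·2 = 155
C has the highest Borda score (316).

C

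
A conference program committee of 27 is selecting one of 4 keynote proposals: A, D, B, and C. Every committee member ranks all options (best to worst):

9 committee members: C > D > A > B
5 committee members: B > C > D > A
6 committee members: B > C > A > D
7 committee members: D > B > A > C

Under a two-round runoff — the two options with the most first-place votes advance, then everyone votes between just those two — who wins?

Round 1 first-place votes: A 0, D 7, B 11, C 9.
B and C advance.
Runoff: B is preferred to C by 18 voters; C by 9.
B wins the runoff.

B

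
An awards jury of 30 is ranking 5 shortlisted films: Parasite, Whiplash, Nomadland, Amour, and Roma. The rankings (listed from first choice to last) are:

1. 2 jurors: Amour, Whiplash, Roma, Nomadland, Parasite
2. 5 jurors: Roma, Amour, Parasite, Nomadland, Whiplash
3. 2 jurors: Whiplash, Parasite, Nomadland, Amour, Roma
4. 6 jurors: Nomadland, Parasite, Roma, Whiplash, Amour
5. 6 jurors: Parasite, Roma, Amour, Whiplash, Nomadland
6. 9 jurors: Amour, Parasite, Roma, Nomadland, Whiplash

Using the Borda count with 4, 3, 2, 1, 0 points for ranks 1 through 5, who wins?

Parasite

Parasite: 2·0 + 5·2 + 2·3 + 6·3 + 6·4 + 9·3 = 85
Whiplash: 2·3 + 5·0 + 2·4 + 6·1 + 6·1 + 9·0 = 26
Nomadland: 2·1 + 5·1 + 2·2 + 6·4 + 6·0 + 9·1 = 44
Amour: 2·4 + 5·3 + 2·1 + 6·0 + 6·2 + 9·4 = 73
Roma: 2·2 + 5·4 + 2·0 + 6·2 + 6·3 + 9·2 = 72
Parasite has the highest Borda score (85).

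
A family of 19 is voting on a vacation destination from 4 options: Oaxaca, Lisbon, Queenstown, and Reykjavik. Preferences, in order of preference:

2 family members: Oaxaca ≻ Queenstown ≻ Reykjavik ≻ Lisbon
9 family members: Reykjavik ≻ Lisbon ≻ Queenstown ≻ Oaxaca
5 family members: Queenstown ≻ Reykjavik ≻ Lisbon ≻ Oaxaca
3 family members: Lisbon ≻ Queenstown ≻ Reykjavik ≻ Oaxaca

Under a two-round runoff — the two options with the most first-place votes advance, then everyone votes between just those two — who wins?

Round 1 first-place votes: Oaxaca 2, Lisbon 3, Queenstown 5, Reykjavik 9.
Reykjavik and Queenstown advance.
Runoff: Reykjavik is preferred to Queenstown by 9 voters; Queenstown by 10.
Queenstown wins the runoff.

Queenstown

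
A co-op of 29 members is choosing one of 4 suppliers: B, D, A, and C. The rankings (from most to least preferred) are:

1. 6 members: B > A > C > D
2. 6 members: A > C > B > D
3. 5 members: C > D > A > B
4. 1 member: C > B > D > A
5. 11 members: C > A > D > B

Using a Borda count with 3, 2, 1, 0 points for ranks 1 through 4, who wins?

B: 6·3 + 6·1 + 5·0 + 1·2 + 11·0 = 26
D: 6·0 + 6·0 + 5·2 + 1·1 + 11·1 = 22
A: 6·2 + 6·3 + 5·1 + 1·0 + 11·2 = 57
C: 6·1 + 6·2 + 5·3 + 1·3 + 11·3 = 69
C has the highest Borda score (69).

C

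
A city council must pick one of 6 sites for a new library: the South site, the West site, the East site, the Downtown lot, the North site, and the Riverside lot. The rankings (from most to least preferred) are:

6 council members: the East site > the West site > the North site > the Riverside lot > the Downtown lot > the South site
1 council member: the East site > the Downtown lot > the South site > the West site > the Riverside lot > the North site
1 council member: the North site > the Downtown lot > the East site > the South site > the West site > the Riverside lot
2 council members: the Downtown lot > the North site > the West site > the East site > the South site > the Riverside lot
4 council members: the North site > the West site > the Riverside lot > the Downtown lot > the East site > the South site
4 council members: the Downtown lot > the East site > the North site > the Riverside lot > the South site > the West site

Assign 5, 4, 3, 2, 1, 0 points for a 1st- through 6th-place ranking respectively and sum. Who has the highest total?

the North site

the South site: 6·0 + 1·3 + 1·2 + 2·1 + 4·0 + 4·1 = 11
the West site: 6·4 + 1·2 + 1·1 + 2·3 + 4·4 + 4·0 = 49
the East site: 6·5 + 1·5 + 1·3 + 2·2 + 4·1 + 4·4 = 62
the Downtown lot: 6·1 + 1·4 + 1·4 + 2·5 + 4·2 + 4·5 = 52
the North site: 6·3 + 1·0 + 1·5 + 2·4 + 4·5 + 4·3 = 63
the Riverside lot: 6·2 + 1·1 + 1·0 + 2·0 + 4·3 + 4·2 = 33
the North site has the highest Borda score (63).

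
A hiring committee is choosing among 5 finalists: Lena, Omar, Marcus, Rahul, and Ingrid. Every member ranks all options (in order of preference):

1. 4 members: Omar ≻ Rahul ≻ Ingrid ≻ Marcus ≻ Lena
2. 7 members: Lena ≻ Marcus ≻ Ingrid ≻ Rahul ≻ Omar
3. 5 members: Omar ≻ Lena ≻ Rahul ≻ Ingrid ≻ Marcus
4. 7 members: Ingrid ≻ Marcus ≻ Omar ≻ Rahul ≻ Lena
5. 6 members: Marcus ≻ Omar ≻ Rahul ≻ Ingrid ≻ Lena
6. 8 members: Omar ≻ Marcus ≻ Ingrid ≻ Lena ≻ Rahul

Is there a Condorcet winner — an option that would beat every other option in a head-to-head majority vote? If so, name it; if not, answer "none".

Marcus

Marcus vs Lena: 25–12 for Marcus.
Marcus vs Omar: 20–17 for Marcus.
Marcus vs Rahul: 28–9 for Marcus.
Marcus vs Ingrid: 21–16 for Marcus.
Marcus beats every other option head-to-head.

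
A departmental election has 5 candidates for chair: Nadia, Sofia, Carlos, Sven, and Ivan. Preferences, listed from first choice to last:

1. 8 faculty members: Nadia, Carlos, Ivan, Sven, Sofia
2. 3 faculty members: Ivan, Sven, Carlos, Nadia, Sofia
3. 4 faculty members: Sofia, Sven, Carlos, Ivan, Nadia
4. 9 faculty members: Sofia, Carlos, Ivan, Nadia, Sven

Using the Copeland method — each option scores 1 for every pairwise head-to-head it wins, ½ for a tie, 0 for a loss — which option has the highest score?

Sofia

Nadia: beats Sven; loses to Sofia, Carlos, and Ivan → score 1.
Sofia: beats Nadia, Carlos, Sven, and Ivan → score 4.
Carlos: beats Nadia, Sven, and Ivan; loses to Sofia → score 3.
Sven: loses to Nadia, Sofia, Carlos, and Ivan → score 0.
Ivan: beats Nadia and Sven; loses to Sofia and Carlos → score 2.
Sofia has the best pairwise record.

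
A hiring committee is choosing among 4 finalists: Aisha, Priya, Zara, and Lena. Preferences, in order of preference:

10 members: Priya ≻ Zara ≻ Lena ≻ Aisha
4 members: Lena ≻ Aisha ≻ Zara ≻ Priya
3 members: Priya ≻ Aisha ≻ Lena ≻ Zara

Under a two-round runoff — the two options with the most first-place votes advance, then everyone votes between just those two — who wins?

Priya

Round 1 first-place votes: Aisha 0, Priya 13, Zara 0, Lena 4.
Priya and Lena advance.
Runoff: Priya is preferred to Lena by 13 voters; Lena by 4.
Priya wins the runoff.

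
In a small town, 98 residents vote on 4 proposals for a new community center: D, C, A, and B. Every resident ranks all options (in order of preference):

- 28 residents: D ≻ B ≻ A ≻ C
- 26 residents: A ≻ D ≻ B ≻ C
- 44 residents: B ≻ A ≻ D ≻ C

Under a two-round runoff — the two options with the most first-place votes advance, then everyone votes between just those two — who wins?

Round 1 first-place votes: D 28, C 0, A 26, B 44.
B and D advance.
Runoff: B is preferred to D by 44 voters; D by 54.
D wins the runoff.

D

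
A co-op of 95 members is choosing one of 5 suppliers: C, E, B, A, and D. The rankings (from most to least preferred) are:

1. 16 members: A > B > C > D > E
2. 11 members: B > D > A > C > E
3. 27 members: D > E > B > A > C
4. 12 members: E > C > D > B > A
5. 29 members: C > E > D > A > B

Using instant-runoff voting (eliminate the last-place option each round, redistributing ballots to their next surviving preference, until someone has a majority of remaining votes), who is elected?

Round 1: C 29, E 12, B 11, A 16, D 27. Eliminate B.
Round 2: C 29, E 12, A 16, D 38. Eliminate E.
Round 3: C 41, A 16, D 38. Eliminate A.
Round 4: C 57, D 38. C has a majority.

C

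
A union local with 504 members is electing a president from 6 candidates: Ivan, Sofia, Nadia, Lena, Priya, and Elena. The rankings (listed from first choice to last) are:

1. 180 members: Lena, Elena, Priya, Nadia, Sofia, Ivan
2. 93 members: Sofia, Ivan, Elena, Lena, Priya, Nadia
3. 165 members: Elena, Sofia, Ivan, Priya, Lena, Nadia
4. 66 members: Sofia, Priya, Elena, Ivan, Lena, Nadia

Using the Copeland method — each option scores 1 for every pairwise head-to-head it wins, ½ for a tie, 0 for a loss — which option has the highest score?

Elena

Ivan: beats Nadia, Lena, and Priya; loses to Sofia and Elena → score 3.
Sofia: beats Ivan, Nadia, Lena, and Priya; loses to Elena → score 4.
Nadia: loses to Ivan, Sofia, Lena, Priya, and Elena → score 0.
Lena: beats Nadia and Priya; loses to Ivan, Sofia, and Elena → score 2.
Priya: beats Nadia; loses to Ivan, Sofia, Lena, and Elena → score 1.
Elena: beats Ivan, Sofia, Nadia, Lena, and Priya → score 5.
Elena has the best pairwise record.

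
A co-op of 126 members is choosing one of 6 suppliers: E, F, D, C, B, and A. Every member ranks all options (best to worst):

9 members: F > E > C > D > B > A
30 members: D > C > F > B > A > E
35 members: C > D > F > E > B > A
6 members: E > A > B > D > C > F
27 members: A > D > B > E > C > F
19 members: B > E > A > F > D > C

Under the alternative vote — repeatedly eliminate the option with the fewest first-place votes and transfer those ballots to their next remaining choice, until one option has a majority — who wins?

C

Round 1: E 6, F 9, D 30, C 35, B 19, A 27. Eliminate E.
Round 2: F 9, D 30, C 35, B 19, A 33. Eliminate F.
Round 3: D 30, C 44, B 19, A 33. Eliminate B.
Round 4: D 30, C 44, A 52. Eliminate D.
Round 5: C 74, A 52. C has a majority.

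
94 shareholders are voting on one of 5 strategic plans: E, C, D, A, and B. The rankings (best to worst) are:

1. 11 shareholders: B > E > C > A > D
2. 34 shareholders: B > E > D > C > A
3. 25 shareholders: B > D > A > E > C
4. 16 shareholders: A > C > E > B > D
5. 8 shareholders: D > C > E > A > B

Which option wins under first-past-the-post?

First-place votes: E 0, C 0, D 8, A 16, B 70.
B has the most first-place votes.

B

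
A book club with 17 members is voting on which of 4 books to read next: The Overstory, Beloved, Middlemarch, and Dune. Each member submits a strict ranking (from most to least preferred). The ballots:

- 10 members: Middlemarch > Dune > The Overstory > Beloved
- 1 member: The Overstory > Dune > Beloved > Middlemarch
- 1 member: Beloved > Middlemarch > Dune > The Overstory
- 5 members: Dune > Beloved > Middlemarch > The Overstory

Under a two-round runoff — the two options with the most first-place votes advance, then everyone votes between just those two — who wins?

Round 1 first-place votes: The Overstory 1, Beloved 1, Middlemarch 10, Dune 5.
Middlemarch and Dune advance.
Runoff: Middlemarch is preferred to Dune by 11 voters; Dune by 6.
Middlemarch wins the runoff.

Middlemarch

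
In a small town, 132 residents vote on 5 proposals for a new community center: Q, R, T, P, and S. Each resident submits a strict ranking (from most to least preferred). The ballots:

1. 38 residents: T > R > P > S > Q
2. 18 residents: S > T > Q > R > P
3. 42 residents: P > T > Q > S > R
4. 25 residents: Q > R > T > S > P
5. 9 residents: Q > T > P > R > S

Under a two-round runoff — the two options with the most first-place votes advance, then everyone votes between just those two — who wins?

Round 1 first-place votes: Q 34, R 0, T 38, P 42, S 18.
P and T advance.
Runoff: P is preferred to T by 42 voters; T by 90.
T wins the runoff.

T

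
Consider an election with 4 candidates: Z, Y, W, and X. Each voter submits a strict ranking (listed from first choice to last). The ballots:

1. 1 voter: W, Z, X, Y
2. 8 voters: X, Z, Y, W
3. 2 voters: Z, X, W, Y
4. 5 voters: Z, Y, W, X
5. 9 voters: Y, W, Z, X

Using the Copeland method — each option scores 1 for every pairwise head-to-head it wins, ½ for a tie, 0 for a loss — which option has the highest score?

Z: beats Y, W, and X → score 3.
Y: beats W and X; loses to Z → score 2.
W: beats X; loses to Z and Y → score 1.
X: loses to Z, Y, and W → score 0.
Z has the best pairwise record.

Z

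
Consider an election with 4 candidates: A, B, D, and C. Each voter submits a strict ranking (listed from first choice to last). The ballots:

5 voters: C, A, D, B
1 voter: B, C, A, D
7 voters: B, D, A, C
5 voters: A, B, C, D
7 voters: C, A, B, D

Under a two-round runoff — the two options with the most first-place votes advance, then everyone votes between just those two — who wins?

B

Round 1 first-place votes: A 5, B 8, D 0, C 12.
C and B advance.
Runoff: C is preferred to B by 12 voters; B by 13.
B wins the runoff.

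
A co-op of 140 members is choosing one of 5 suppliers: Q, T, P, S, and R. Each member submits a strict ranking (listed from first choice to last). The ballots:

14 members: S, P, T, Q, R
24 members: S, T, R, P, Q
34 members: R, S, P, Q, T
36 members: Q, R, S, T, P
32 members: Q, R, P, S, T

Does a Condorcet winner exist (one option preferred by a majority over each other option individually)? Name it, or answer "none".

none

Checking pairwise contests:
P beats Q 72–68.
Q beats T 102–38.
S beats P 108–32.
R beats S 102–38.
Q beats R 82–58.
Every option loses at least one head-to-head, so there is no Condorcet winner.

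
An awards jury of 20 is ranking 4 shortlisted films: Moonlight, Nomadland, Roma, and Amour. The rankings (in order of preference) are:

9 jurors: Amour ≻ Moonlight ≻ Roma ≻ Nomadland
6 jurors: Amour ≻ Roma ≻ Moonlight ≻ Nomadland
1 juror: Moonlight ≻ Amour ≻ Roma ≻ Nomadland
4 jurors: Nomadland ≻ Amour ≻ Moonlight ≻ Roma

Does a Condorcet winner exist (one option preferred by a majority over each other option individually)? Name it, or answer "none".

Amour

Amour vs Moonlight: 19–1 for Amour.
Amour vs Nomadland: 16–4 for Amour.
Amour vs Roma: 20–0 for Amour.
Amour beats every other option head-to-head.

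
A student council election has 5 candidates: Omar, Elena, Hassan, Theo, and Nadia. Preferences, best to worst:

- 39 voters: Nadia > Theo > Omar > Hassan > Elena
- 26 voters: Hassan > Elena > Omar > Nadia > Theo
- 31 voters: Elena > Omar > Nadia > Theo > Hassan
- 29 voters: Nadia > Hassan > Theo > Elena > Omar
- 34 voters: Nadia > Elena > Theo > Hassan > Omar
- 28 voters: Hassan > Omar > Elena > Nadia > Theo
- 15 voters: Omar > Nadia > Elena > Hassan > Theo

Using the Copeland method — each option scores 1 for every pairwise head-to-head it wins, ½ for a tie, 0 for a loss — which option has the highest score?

Omar: loses to Elena, Hassan, Theo, and Nadia → score 0.
Elena: beats Omar and Theo; loses to Hassan and Nadia → score 2.
Hassan: beats Omar and Elena; loses to Theo and Nadia → score 2.
Theo: beats Omar and Hassan; loses to Elena and Nadia → score 2.
Nadia: beats Omar, Elena, Hassan, and Theo → score 4.
Nadia has the best pairwise record.

Nadia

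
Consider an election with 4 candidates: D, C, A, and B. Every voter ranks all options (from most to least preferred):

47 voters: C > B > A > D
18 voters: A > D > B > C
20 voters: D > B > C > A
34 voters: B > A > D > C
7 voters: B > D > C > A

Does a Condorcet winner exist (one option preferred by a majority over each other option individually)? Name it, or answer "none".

B vs D: 88–38 for B.
B vs C: 79–47 for B.
B vs A: 108–18 for B.
B beats every other option head-to-head.

B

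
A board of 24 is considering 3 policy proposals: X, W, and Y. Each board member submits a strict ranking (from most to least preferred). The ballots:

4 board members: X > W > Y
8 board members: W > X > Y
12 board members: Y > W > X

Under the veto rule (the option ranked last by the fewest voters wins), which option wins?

W

Last-place votes: X 12, W 0, Y 12.
W is ranked last by the fewest voters, so W wins.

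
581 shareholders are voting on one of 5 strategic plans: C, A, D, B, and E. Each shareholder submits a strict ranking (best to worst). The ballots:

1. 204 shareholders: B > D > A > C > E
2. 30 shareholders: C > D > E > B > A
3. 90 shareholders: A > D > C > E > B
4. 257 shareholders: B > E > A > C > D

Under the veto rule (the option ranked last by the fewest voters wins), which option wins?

C

Last-place votes: C 0, A 30, D 257, B 90, E 204.
C is ranked last by the fewest voters, so C wins.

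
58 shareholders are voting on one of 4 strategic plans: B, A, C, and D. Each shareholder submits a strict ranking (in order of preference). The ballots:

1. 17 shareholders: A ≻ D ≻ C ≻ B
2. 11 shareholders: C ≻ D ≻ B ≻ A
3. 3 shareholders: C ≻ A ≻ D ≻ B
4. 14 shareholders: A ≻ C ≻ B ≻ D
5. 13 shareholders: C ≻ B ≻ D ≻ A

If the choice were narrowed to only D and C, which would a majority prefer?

C

Voters preferring D to C: 17; preferring C to D: 41.
C wins the head-to-head.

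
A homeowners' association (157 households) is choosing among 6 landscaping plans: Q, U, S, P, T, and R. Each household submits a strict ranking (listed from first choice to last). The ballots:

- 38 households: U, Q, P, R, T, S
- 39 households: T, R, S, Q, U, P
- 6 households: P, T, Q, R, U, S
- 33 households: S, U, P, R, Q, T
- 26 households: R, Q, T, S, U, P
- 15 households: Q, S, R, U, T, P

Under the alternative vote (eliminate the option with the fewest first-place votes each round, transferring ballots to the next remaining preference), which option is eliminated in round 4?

Round 1: Q 15, U 38, S 33, P 6, T 39, R 26. Eliminate P.
Round 2: Q 15, U 38, S 33, T 45, R 26. Eliminate Q.
Round 3: U 38, S 48, T 45, R 26. Eliminate R.
Round 4: U 38, S 48, T 71. Eliminate U.

U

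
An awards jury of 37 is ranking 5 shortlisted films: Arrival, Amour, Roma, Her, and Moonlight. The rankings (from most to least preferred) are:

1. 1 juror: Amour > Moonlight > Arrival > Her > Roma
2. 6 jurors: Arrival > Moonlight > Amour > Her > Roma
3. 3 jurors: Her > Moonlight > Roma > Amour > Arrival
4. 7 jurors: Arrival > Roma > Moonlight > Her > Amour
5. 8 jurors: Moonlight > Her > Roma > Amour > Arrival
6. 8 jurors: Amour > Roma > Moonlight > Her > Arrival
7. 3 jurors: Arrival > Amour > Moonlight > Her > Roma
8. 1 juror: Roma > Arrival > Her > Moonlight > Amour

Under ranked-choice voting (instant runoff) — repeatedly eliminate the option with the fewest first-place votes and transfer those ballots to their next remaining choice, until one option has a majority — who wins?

Round 1: Arrival 16, Amour 9, Roma 1, Her 3, Moonlight 8. Eliminate Roma.
Round 2: Arrival 17, Amour 9, Her 3, Moonlight 8. Eliminate Her.
Round 3: Arrival 17, Amour 9, Moonlight 11. Eliminate Amour.
Round 4: Arrival 17, Moonlight 20. Moonlight has a majority.

Moonlight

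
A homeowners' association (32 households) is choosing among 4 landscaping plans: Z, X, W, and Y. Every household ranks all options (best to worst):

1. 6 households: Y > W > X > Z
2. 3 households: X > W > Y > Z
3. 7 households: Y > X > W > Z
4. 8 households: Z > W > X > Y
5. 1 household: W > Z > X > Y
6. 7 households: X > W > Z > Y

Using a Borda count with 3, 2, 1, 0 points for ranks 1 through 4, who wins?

X

Z: 6·0 + 3·0 + 7·0 + 8·3 + 1·2 + 7·1 = 33
X: 6·1 + 3·3 + 7·2 + 8·1 + 1·1 + 7·3 = 59
W: 6·2 + 3·2 + 7·1 + 8·2 + 1·3 + 7·2 = 58
Y: 6·3 + 3·1 + 7·3 + 8·0 + 1·0 + 7·0 = 42
X has the highest Borda score (59).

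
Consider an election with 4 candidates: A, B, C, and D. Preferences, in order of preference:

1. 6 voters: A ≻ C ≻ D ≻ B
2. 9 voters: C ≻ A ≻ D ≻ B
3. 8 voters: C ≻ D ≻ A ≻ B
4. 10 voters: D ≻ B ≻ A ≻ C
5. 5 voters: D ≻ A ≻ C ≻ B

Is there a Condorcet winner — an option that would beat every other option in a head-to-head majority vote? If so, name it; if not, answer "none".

none

Checking pairwise contests:
D beats A 23–15.
A beats B 28–10.
A beats C 21–17.
C beats D 23–15.
Every option loses at least one head-to-head, so there is no Condorcet winner.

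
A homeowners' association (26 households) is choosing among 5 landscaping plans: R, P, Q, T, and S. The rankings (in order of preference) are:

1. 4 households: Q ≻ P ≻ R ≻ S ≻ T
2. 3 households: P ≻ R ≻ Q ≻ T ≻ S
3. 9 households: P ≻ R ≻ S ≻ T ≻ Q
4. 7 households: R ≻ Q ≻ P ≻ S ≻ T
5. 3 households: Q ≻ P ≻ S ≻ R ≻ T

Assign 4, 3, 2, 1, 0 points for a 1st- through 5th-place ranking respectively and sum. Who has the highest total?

P

R: 4·2 + 3·3 + 9·3 + 7·4 + 3·1 = 75
P: 4·3 + 3·4 + 9·4 + 7·2 + 3·3 = 83
Q: 4·4 + 3·2 + 9·0 + 7·3 + 3·4 = 55
T: 4·0 + 3·1 + 9·1 + 7·0 + 3·0 = 12
S: 4·1 + 3·0 + 9·2 + 7·1 + 3·2 = 35
P has the highest Borda score (83).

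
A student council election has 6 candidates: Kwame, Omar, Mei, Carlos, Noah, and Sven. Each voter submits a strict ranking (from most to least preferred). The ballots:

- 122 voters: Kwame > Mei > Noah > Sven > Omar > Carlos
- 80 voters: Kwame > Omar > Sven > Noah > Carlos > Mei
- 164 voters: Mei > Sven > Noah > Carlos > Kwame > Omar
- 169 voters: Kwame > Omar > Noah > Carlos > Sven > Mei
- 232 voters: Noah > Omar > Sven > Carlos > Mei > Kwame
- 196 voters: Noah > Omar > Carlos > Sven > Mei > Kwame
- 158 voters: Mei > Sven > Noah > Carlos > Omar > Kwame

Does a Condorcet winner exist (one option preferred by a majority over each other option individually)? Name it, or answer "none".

Noah

Noah vs Kwame: 750–371 for Noah.
Noah vs Omar: 872–249 for Noah.
Noah vs Mei: 677–444 for Noah.
Noah vs Carlos: 1121–0 for Noah.
Noah vs Sven: 719–402 for Noah.
Noah beats every other option head-to-head.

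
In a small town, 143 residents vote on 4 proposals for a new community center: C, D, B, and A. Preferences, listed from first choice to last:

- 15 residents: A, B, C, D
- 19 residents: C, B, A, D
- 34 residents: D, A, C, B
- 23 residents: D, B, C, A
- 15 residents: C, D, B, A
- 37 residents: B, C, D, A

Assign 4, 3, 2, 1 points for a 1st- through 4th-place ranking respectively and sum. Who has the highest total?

C: 15·2 + 19·4 + 34·2 + 23·2 + 15·4 + 37·3 = 391
D: 15·1 + 19·1 + 34·4 + 23·4 + 15·3 + 37·2 = 381
B: 15·3 + 19·3 + 34·1 + 23·3 + 15·2 + 37·4 = 383
A: 15·4 + 19·2 + 34·3 + 23·1 + 15·1 + 37·1 = 275
C has the highest Borda score (391).

C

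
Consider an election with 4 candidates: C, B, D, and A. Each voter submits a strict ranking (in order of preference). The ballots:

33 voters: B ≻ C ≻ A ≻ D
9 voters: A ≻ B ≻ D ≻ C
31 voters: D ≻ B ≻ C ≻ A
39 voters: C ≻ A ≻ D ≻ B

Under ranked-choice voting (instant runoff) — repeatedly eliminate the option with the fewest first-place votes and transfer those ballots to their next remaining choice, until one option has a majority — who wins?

B

Round 1: C 39, B 33, D 31, A 9. Eliminate A.
Round 2: C 39, B 42, D 31. Eliminate D.
Round 3: C 39, B 73. B has a majority.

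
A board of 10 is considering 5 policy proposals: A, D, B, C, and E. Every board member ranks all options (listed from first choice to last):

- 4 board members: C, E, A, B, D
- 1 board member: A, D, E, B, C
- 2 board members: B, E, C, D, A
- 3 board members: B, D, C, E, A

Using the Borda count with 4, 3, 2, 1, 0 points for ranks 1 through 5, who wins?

C

A: 4·2 + 1·4 + 2·0 + 3·0 = 12
D: 4·0 + 1·3 + 2·1 + 3·3 = 14
B: 4·1 + 1·1 + 2·4 + 3·4 = 25
C: 4·4 + 1·0 + 2·2 + 3·2 = 26
E: 4·3 + 1·2 + 2·3 + 3·1 = 23
C has the highest Borda score (26).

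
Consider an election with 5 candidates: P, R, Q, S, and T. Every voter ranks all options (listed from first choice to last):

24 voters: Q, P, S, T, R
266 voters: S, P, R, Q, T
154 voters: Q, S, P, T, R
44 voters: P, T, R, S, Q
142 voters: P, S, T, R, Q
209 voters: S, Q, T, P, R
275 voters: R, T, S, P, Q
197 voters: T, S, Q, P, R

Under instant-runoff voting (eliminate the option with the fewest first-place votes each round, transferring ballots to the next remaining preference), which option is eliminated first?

Round 1: P 186, R 275, Q 178, S 475, T 197. Eliminate Q.

Q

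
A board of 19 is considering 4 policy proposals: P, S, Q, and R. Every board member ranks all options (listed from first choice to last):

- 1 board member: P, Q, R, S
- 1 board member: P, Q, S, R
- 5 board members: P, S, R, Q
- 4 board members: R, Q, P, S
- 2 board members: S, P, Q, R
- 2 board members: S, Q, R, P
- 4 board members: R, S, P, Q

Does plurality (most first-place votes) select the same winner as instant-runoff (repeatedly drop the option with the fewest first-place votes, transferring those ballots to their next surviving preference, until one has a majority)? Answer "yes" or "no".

Plurality — first-place votes: P 7, S 4, Q 0, R 8. Winner: R.
Instant-runoff — R1 P 7, S 4, Q 0, R 8 (Q out); R2 P 7, S 4, R 8 (S out); R3 P 9, R 10 (R winner). Winner: R.
The two methods agree.

yes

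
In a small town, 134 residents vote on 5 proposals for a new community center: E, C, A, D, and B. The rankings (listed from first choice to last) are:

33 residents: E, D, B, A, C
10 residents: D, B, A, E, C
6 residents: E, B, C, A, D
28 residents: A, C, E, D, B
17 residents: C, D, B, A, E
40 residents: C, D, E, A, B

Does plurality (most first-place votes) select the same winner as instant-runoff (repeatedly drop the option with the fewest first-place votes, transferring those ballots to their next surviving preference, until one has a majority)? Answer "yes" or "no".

Plurality — first-place votes: E 39, C 57, A 28, D 10, B 0. Winner: C.
Instant-runoff — R1 E 39, C 57, A 28, D 10, B 0 (B out); R2 E 39, C 57, A 28, D 10 (D out); R3 E 39, C 57, A 38 (A out); R4 E 49, C 85 (C winner). Winner: C.
The two methods agree.

yes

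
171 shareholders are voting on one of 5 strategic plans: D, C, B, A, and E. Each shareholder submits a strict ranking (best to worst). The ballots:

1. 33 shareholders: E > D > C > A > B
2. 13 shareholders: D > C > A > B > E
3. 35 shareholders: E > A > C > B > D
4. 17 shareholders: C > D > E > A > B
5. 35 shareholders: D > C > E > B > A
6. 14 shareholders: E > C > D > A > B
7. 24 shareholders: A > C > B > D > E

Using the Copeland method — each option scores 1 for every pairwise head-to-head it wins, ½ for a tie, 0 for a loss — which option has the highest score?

D: beats B, A, and E; loses to C → score 3.
C: beats D, B, A, and E → score 4.
B: loses to D, C, A, and E → score 0.
A: beats B; loses to D, C, and E → score 1.
E: beats B and A; loses to D and C → score 2.
C has the best pairwise record.

C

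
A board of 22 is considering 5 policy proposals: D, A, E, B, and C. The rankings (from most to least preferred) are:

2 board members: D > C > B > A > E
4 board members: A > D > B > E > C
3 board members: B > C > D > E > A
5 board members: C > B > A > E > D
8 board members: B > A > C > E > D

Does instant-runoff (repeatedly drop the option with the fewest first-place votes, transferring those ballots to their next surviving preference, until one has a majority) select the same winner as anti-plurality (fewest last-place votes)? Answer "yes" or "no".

Instant-runoff — R1 D 2, A 4, E 0, B 11, C 5 (E out); R2 D 2, A 4, B 11, C 5 (D out); R3 A 4, B 11, C 7 (A out); R4 B 15, C 7 (B winner). Winner: B.
Anti-plurality — last-place votes: D 13, A 3, E 2, B 0, C 4. Winner: B.
The two methods agree.

yes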